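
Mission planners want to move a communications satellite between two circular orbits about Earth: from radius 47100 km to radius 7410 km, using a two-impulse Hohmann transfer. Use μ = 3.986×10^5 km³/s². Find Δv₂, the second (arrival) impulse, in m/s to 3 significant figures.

The Hohmann ellipse has a_t = (r₁ + r₂)/2 = 27255 km.
Circular speed at r = 7410 km: v_c = √(μ/r) = 7.3343 km/s.
Vis-viva on the transfer ellipse at r = 7410 km gives v_t = √[μ(2/r − 1/a_t)] = 9.6416 km/s.
Δv₂ = |v_t − v_c| = |9.6416 − 7.3343| = 2.307 km/s.

Δv₂ = 2310 m/s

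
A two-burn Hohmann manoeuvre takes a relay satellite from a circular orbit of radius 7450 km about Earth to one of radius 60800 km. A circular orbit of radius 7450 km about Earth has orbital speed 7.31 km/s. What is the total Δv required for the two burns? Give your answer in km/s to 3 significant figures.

Δv = 3.81 km/s

From the circular-orbit relation v² = μ/r at r = 7450 km: μ = v²r = (7.31)² × 7450 = 3.98099×10^5 km³/s².
Transfer-ellipse semi-major axis a_t = (r₁ + r₂)/2 = (7450 + 60800)/2 = 34125 km.
At r₁ the circular-orbit speed is v₁ = √(μ/r₁) = 7.3100 km/s.
On the transfer ellipse at r₁, v² = μ(2/r − 1/a) gives v_p = √[μ(2/r₁ − 1/a_t)] = 9.7574 km/s.
First burn Δv₁ = |v_p − v₁| = 2.4474 km/s.
Circular speed at r₂: v₂ = √(μ/r₂) = 2.5588 km/s.
Transfer-orbit speed at r₂: v_a = √[μ(2/r₂ − 1/a_t)] = 1.1956 km/s.
Second burn Δv₂ = |v₂ − v_a| = 1.3632 km/s.
Δv = Δv₁ + Δv₂ = 2.4474 + 1.3632 = 3.811 km/s.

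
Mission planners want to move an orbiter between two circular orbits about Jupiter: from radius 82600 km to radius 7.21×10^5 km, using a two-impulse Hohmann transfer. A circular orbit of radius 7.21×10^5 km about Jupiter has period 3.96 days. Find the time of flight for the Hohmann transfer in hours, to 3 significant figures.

From Kepler's third law T² = 4π²r³/μ at r = 7.21×10^5 km, T = 3.96 days = 3.96 × 86400 s = 3.42144×10^5 s: μ = 4π²r³/T² = 1.26400×10^8 km³/s².
Semi-major axis of the transfer orbit: a_t = (82600 + 7.210×10^5)/2 = 4.018×10^5 km.
By Kepler's third law the transfer-orbit period is T = 2π√(a_t³/μ), so t = T/2 = 71170 s.
Converting: 71170 s ÷ 3600 s/hour = 19.8 hours.

t = 19.8 hours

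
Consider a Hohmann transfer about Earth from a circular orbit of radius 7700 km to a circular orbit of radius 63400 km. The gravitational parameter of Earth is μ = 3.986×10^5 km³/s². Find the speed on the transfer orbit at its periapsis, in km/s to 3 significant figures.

Transfer-ellipse semi-major axis a_t = (r₁ + r₂)/2 = (7700 + 63400)/2 = 35550 km.
The periapsis of the transfer ellipse is at r = 7700 km.
From the vis-viva equation, v = √[μ(2/r − 1/a_t)] = 9.608 km/s.

v = 9.61 km/s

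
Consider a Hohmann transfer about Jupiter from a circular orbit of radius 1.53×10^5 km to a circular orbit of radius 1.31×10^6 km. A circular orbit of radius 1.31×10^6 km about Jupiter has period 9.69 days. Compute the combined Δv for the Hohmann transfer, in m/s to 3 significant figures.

Δv = 15100 m/s

From Kepler's third law T² = 4π²r³/μ at r = 1.31×10^6 km, T = 9.69 days = 9.69 × 86400 s = 8.37216×10^5 s: μ = 4π²r³/T² = 1.26619×10^8 km³/s².
The Hohmann ellipse has a_t = (r₁ + r₂)/2 = 7.315×10^5 km.
At r₁ the circular-orbit speed is v₁ = √(μ/r₁) = 28.76760 km/s.
On the transfer ellipse at r₁, vis-viva gives v_p = √[μ(2/r₁ − 1/a_t)] = 38.49746 km/s.
First burn Δv₁ = |v_p − v₁| = 9.72986 km/s.
At r₂, v₂ = √(μ/r₂) = 9.83136 km/s.
Transfer-orbit speed at r₂: v_a = √[μ(2/r₂ − 1/a_t)] = 4.49627 km/s.
Second burn Δv₂ = |v₂ − v_a| = 5.33509 km/s.
Δv = Δv₁ + Δv₂ = 9.72986 + 5.33509 = 15.06 km/s.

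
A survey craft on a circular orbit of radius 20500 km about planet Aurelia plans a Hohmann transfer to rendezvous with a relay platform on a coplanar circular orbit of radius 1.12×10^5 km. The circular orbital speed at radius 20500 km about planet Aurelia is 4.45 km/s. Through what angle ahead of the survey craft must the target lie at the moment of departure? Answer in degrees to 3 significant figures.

φ = 98.1°

From the circular-orbit relation v² = μ/r at r = 20500 km: μ = v²r = (4.45)² × 20500 = 4.05951×10^5 km³/s².
Transfer-ellipse semi-major axis a_t = (r₁ + r₂)/2 = (20500 + 1.120×10^5)/2 = 66250 km.
The half-period of the transfer ellipse is t = π√(a_t³/μ) = 84080 s.
Target angular speed ω₂ = √(μ/r₂³) = 1.6998×10^-5 rad/s.
Angle swept by the target during transfer: ω₂·t = 1.4292 rad = 81.89°.
The survey craft traverses 180° on the transfer ellipse, so the target must lead by 180° − 81.89° = 98.1°.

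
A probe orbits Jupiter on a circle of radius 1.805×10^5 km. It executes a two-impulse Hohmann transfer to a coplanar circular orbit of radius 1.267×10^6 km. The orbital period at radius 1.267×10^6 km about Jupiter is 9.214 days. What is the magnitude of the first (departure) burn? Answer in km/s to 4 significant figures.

From Kepler's third law T² = 4π²r³/μ at r = 1.267×10^6 km, T = 9.214 days = 9.214 × 86400 s = 7.960896×10^5 s: μ = 4π²r³/T² = 1.26697×10^8 km³/s².
Transfer-ellipse semi-major axis a_t = (r₁ + r₂)/2 = (1.805×10^5 + 1.267×10^6)/2 = 7.2375×10^5 km.
On the circular orbit at r = 1.805×10^5 km, v_c = √(μ/r) = 26.49 km/s.
Transfer-orbit speed at the same r (vis-viva, a = a_t): v_t = √[μ(2/r − 1/a_t)] = 35.05 km/s.
Δv₁ = |v_t − v_c| = |35.05 − 26.49| = 8.560 km/s.

Δv₁ = 8.560 km/s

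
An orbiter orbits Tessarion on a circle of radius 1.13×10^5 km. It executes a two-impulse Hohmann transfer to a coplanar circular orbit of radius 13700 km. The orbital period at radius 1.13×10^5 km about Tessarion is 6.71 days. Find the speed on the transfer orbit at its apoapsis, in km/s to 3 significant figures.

v = 0.570 km/s

From Kepler's third law T² = 4π²r³/μ at r = 1.13×10^5 km, T = 6.71 days = 6.71 × 86400 s = 5.79744×10^5 s: μ = 4π²r³/T² = 1.69482×10^5 km³/s².
The Hohmann ellipse has a_t = (r₁ + r₂)/2 = 63350 km.
At apoapsis, r = 1.130×10^5 km.
Applying v² = μ(2/r − 1/a_t): v = 0.5695 km/s.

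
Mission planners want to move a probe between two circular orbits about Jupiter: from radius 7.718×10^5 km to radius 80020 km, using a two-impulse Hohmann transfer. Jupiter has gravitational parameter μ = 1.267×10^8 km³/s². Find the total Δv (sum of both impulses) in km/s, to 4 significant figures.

Δv = 21.03 km/s

Semi-major axis of the transfer orbit: a_t = (7.718×10^5 + 80020)/2 = 4.2591×10^5 km.
At r₁ the circular-orbit speed is v₁ = √(μ/r₁) = 12.813 km/s.
On the transfer ellipse at r₁, vis-viva equation gives v_a = √[μ(2/r₁ − 1/a_t)] = 5.5536 km/s.
First burn Δv₁ = |v_a − v₁| = 7.259 km/s.
At r₂, v₂ = √(μ/r₂) = 39.791 km/s.
Transfer-orbit speed at r₂: v_p = √[μ(2/r₂ − 1/a_t)] = 53.565 km/s.
Second burn Δv₂ = |v₂ − v_p| = 13.77 km/s.
Total Δv = Δv₁ + Δv₂ = 21.03 km/s.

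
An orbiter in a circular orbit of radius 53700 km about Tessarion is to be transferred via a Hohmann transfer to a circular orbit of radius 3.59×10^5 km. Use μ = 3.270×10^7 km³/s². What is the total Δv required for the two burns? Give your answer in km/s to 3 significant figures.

Δv = 12.5 km/s

The Hohmann ellipse has a_t = (r₁ + r₂)/2 = 2.0635×10^5 km.
Circular speed at r₁: v₁ = √(μ/r₁) = √(3.270×10^7/53700) = 24.677 km/s.
On the transfer ellipse at r₁, vis-viva equation gives v_p = √[μ(2/r₁ − 1/a_t)] = 32.549 km/s.
First burn Δv₁ = |v_p − v₁| = 7.872 km/s.
At r₂, v₂ = √(μ/r₂) = 9.544 km/s.
Transfer-orbit speed at r₂: v_a = √[μ(2/r₂ − 1/a_t)] = 4.869 km/s.
Second burn Δv₂ = |v₂ − v_a| = 4.675 km/s.
Δv = Δv₁ + Δv₂ = 7.872 + 4.675 = 12.55 km/s.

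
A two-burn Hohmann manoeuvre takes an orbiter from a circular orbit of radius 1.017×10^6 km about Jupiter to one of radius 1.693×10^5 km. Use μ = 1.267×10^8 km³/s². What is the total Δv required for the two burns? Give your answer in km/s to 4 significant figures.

Δv = 13.66 km/s

Semi-major axis of the transfer orbit: a_t = (1.017×10^6 + 1.693×10^5)/2 = 5.9315×10^5 km.
At r₁ the circular-orbit speed is v₁ = √(μ/r₁) = 11.162 km/s.
On the transfer ellipse at r₁, vis-viva equation gives v_a = √[μ(2/r₁ − 1/a_t)] = 5.9631 km/s.
First burn Δv₁ = |v_a − v₁| = 5.199 km/s.
At r₂, v₂ = √(μ/r₂) = 27.356 km/s.
Transfer-orbit speed at r₂: v_p = √[μ(2/r₂ − 1/a_t)] = 35.821 km/s.
Second burn Δv₂ = |v₂ − v_p| = 8.465 km/s.
Total Δv = Δv₁ + Δv₂ = 13.66 km/s.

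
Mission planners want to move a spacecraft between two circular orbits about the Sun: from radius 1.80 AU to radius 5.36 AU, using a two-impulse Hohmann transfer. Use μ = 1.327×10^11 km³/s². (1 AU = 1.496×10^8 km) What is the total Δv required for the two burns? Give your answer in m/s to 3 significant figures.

Δv = 8710 m/s

In km: r₁ = 1.80 × 1.496×10^8 = 2.6928×10^8 km; r₂ = 5.36 × 1.496×10^8 = 8.01856×10^8 km.
Transfer-ellipse semi-major axis a_t = (r₁ + r₂)/2 = (2.6928×10^8 + 8.01856×10^8)/2 = 5.35568×10^8 km.
At r₁ the circular-orbit speed is v₁ = √(μ/r₁) = 22.1990 km/s.
Transfer-orbit speed at r₁ (v² = μ(2/r − 1/a)): v_p = √[μ(2/r₁ − 1/a_t)] = 27.1628 km/s.
First burn Δv₁ = |v_p − v₁| = 4.9638 km/s.
At r₂, v₂ = √(μ/r₂) = 12.8643 km/s.
Transfer-orbit speed at r₂: v_a = √[μ(2/r₂ − 1/a_t)] = 9.12183 km/s.
Second burn Δv₂ = |v₂ − v_a| = 3.7425 km/s.
Total Δv = Δv₁ + Δv₂ = 8.706 km/s.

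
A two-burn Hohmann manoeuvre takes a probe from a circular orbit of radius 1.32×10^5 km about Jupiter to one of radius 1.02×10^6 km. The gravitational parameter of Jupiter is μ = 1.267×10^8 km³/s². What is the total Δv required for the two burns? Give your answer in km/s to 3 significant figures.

Semi-major axis of the transfer orbit: a_t = (1.320×10^5 + 1.020×10^6)/2 = 5.760×10^5 km.
Circular speed at r₁: v₁ = √(μ/r₁) = √(1.267×10^8/1.320×10^5) = 30.98 km/s.
Transfer-orbit speed at r₁ (vis-viva equation): v_p = √[μ(2/r₁ − 1/a_t)] = 41.23 km/s.
First burn Δv₁ = |v_p − v₁| = 10.25 km/s.
Circular speed at r₂: v₂ = √(μ/r₂) = 11.145 km/s.
Transfer-orbit speed at r₂: v_a = √[μ(2/r₂ − 1/a_t)] = 5.3354 km/s.
Second burn Δv₂ = |v₂ − v_a| = 5.810 km/s.
Δv = Δv₁ + Δv₂ = 10.25 + 5.810 = 16.06 km/s.

Δv = 16.1 km/s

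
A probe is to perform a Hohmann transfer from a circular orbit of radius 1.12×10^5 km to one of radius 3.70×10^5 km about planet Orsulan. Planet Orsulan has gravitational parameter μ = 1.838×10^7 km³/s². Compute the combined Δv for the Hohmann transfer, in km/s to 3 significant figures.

Semi-major axis of the transfer orbit: a_t = (1.120×10^5 + 3.700×10^5)/2 = 2.410×10^5 km.
At r₁ the circular-orbit speed is v₁ = √(μ/r₁) = 12.8104 km/s.
On the transfer ellipse at r₁, vis-viva equation gives v_p = √[μ(2/r₁ − 1/a_t)] = 15.8729 km/s.
First burn Δv₁ = |v_p − v₁| = 3.0625 km/s.
Circular speed at r₂: v₂ = √(μ/r₂) = 7.0481 km/s.
Transfer-orbit speed at r₂: v_a = √[μ(2/r₂ − 1/a_t)] = 4.8048 km/s.
Second burn Δv₂ = |v₂ − v_a| = 2.2433 km/s.
Δv = Δv₁ + Δv₂ = 3.0625 + 2.2433 = 5.306 km/s.

Δv = 5.31 km/s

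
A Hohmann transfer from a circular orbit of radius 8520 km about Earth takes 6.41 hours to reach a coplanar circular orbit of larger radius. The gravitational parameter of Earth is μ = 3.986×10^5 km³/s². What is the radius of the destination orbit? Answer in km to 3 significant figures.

r₂ = 47100 km

Transfer time t = 6.41 hours = 23076 s, and t = π√(a_t³/μ).
So a_t = (μ t²/π²)^(1/3) = (3.986×10^5 × (23076)² / π²)^(1/3) = 27809 km.
Since a_t = (r₁ + r₂)/2, r₂ = 2a_t − r₁ = 2×27809 − 8520 = 47098 km.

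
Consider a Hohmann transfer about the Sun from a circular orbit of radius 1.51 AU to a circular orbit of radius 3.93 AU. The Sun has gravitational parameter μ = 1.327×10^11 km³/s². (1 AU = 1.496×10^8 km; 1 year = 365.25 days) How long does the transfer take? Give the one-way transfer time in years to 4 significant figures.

In km: r₁ = 1.51 × 1.496×10^8 = 2.25896×10^8 km; r₂ = 3.93 × 1.496×10^8 = 5.87928×10^8 km.
Transfer-ellipse semi-major axis a_t = (r₁ + r₂)/2 = (2.25896×10^8 + 5.87928×10^8)/2 = 4.06912×10^8 km.
By Kepler's third law the transfer-orbit period is T = 2π√(a_t³/μ), so t = T/2 = 7.079×10^7 s.
Converting: 7.079×10^7 s ÷ 3.15576×10^7 s/year (365.25 × 86400) = 2.243 years.

t = 2.243 years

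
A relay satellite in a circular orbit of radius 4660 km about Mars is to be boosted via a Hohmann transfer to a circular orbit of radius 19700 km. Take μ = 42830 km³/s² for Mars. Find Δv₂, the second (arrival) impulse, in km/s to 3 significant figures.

Semi-major axis of the transfer orbit: a_t = (4660 + 19700)/2 = 12180 km.
Circular speed at r = 19700 km: v_c = √(μ/r) = 1.4745 km/s.
Vis-viva on the transfer ellipse at r = 19700 km gives v_t = √[μ(2/r − 1/a_t)] = 0.91203 km/s.
Δv₂ = |v_t − v_c| = |0.91203 − 1.4745| = 0.5625 km/s.

Δv₂ = 0.562 km/s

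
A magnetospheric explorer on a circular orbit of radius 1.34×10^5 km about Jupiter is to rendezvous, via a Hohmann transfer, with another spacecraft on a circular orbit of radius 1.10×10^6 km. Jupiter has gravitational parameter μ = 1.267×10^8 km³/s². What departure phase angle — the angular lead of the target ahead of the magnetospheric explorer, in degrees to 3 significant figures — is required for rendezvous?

The Hohmann ellipse has a_t = (r₁ + r₂)/2 = 6.170×10^5 km.
The half-period of the transfer ellipse is t = π√(a_t³/μ) = 1.35266×10^5 s.
Target angular speed ω₂ = √(μ/r₂³) = 9.75662×10^-6 rad/s.
Angle swept by the target during transfer: ω₂·t = 1.31974 rad = 75.62°.
The magnetospheric explorer traverses 180° on the transfer ellipse, so the target must lead by 180° − 75.62° = 104°.

φ = 104°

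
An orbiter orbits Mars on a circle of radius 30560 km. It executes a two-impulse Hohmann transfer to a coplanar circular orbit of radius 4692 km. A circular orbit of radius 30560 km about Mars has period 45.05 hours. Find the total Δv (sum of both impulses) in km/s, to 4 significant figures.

Δv = 1.530 km/s

From Kepler's third law T² = 4π²r³/μ at r = 30560 km, T = 45.05 hours = 45.05 × 3600 s = 1.6218×10^5 s: μ = 4π²r³/T² = 42837.6 km³/s².
The Hohmann ellipse has a_t = (r₁ + r₂)/2 = 17626 km.
At r₁ the circular-orbit speed is v₁ = √(μ/r₁) = 1.184 km/s.
Transfer-orbit speed at r₁ (vis-viva equation): v_a = √[μ(2/r₁ − 1/a_t)] = 0.6109 km/s.
First burn Δv₁ = |v_a − v₁| = 0.5731 km/s.
Circular speed at r₂: v₂ = √(μ/r₂) = 3.021577 km/s.
Transfer-orbit speed at r₂: v_p = √[μ(2/r₂ − 1/a_t)] = 3.978628 km/s.
Second burn Δv₂ = |v₂ − v_p| = 0.9571 km/s.
Total Δv = Δv₁ + Δv₂ = 1.530 km/s.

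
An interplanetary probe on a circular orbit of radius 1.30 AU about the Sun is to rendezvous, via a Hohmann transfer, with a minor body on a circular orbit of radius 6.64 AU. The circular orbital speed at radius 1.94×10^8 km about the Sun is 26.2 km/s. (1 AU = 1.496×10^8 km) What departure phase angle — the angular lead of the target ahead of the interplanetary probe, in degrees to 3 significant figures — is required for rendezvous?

φ = 96.8°

From the circular-orbit relation v² = μ/r at r = 1.94×10^8 km: μ = v²r = (26.2)² × 1.94×10^8 = 1.33169×10^11 km³/s².
In km: r₁ = 1.30 × 1.496×10^8 = 1.9448×10^8 km; r₂ = 6.64 × 1.496×10^8 = 9.93344×10^8 km.
Transfer-ellipse semi-major axis a_t = (r₁ + r₂)/2 = (1.9448×10^8 + 9.93344×10^8)/2 = 5.93912×10^8 km.
Transfer time t = π√(a_t³/μ) = 1.24604×10^8 s.
The target's mean motion on its circular orbit is ω₂ = √(μ/r₂³) = 1.16561×10^-8 rad/s.
Angle swept by the target during transfer: ω₂·t = 1.4524 rad = 83.22°.
Arrival is 180° from departure on the ellipse, so φ = 180° − 83.22° = 96.8°.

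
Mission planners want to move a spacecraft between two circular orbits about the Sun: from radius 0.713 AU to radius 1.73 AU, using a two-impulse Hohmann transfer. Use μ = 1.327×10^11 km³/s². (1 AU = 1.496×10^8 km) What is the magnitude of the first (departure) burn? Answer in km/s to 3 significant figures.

In km: r₁ = 0.713 × 1.496×10^8 = 1.066648×10^8 km; r₂ = 1.73 × 1.496×10^8 = 2.58808×10^8 km.
Transfer-ellipse semi-major axis a_t = (r₁ + r₂)/2 = (1.066648×10^8 + 2.58808×10^8)/2 = 1.827364×10^8 km.
Circular speed at r = 1.066648×10^8 km: v_c = √(μ/r) = 35.272 km/s.
Vis-viva on the transfer ellipse at r = 1.066648×10^8 km gives v_t = √[μ(2/r − 1/a_t)] = 41.976 km/s.
Δv₁ = |v_t − v_c| = |41.976 − 35.272| = 6.704 km/s.

Δv₁ = 6.70 km/s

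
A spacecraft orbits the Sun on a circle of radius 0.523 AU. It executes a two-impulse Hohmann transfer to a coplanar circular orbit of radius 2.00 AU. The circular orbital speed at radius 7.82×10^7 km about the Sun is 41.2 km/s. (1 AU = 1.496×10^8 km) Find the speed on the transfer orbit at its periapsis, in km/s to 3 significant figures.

From the circular-orbit relation v² = μ/r at r = 7.82×10^7 km: μ = v²r = (41.2)² × 7.82×10^7 = 1.32740×10^11 km³/s².
In km: r₁ = 0.523 × 1.496×10^8 = 7.82408×10^7 km; r₂ = 2.00 × 1.496×10^8 = 2.992×10^8 km.
The Hohmann ellipse has a_t = (r₁ + r₂)/2 = 1.887204×10^8 km.
The periapsis of the transfer ellipse is at r = 7.82408×10^7 km.
From the vis-viva equation, v = √[μ(2/r − 1/a_t)] = 51.86 km/s.

v = 51.9 km/s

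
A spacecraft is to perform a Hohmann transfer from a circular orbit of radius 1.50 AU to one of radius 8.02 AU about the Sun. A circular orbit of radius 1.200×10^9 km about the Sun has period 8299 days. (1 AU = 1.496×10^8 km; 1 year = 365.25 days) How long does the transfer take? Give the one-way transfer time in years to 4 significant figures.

t = 5.193 years

From Kepler's third law T² = 4π²r³/μ at r = 1.200×10^9 km, T = 8299 days = 8299 × 86400 s = 7.170336×10^8 s: μ = 4π²r³/T² = 1.32686×10^11 km³/s².
In km: r₁ = 1.50 × 1.496×10^8 = 2.244×10^8 km; r₂ = 8.02 × 1.496×10^8 = 1.199792×10^9 km.
Transfer-ellipse semi-major axis a_t = (r₁ + r₂)/2 = (2.244×10^8 + 1.199792×10^9)/2 = 7.12096×10^8 km.
By Kepler's third law the transfer-orbit period is T = 2π√(a_t³/μ), so t = T/2 = 1.6389×10^8 s.
Converting: 1.6389×10^8 s ÷ 3.15576×10^7 s/year (365.25 × 86400) = 5.193 years.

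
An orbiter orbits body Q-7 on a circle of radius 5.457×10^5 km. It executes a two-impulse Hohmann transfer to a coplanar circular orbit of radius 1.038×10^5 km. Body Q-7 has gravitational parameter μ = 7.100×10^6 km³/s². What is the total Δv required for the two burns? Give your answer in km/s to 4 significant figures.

Δv = 4.018 km/s

Transfer-ellipse semi-major axis a_t = (r₁ + r₂)/2 = (5.457×10^5 + 1.038×10^5)/2 = 3.2475×10^5 km.
Circular speed at r₁: v₁ = √(μ/r₁) = √(7.100×10^6/5.457×10^5) = 3.607 km/s.
On the transfer ellipse at r₁, vis-viva gives v_a = √[μ(2/r₁ − 1/a_t)] = 2.039 km/s.
First burn Δv₁ = |v_a − v₁| = 1.568 km/s.
Circular speed at r₂: v₂ = √(μ/r₂) = 8.270 km/s.
Transfer-orbit speed at r₂: v_p = √[μ(2/r₂ − 1/a_t)] = 10.72 km/s.
Second burn Δv₂ = |v₂ − v_p| = 2.450 km/s.
Total Δv = Δv₁ + Δv₂ = 4.018 km/s.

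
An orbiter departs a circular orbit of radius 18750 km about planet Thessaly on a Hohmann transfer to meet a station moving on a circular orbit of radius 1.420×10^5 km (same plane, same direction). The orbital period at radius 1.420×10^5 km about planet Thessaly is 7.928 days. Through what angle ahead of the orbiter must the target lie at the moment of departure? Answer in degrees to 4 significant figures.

From Kepler's third law T² = 4π²r³/μ at r = 1.420×10^5 km, T = 7.928 days = 7.928 × 86400 s = 6.849792×10^5 s: μ = 4π²r³/T² = 2.40918×10^5 km³/s².
Semi-major axis of the transfer orbit: a_t = (18750 + 1.420×10^5)/2 = 80375 km.
The half-period of the transfer ellipse is t = π√(a_t³/μ) = 1.4584661×10^5 s.
Target angular speed ω₂ = √(μ/r₂³) = 9.1728118×10^-6 rad/s.
Angle swept by the target during transfer: ω₂·t = 1.337824 rad = 76.652°.
Arrival is 180° from departure on the ellipse, so φ = 180° − 76.652° = 103.3°.

φ = 103.3°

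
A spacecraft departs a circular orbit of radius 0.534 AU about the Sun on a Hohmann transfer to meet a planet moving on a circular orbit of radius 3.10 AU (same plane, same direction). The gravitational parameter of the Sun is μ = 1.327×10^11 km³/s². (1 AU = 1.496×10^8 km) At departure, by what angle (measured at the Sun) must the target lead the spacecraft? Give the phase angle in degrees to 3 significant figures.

φ = 99.2°

In km: r₁ = 0.534 × 1.496×10^8 = 7.98864×10^7 km; r₂ = 3.10 × 1.496×10^8 = 4.6376×10^8 km.
Semi-major axis of the transfer orbit: a_t = (7.98864×10^7 + 4.6376×10^8)/2 = 2.718232×10^8 km.
The half-period of the transfer ellipse is t = π√(a_t³/μ) = 3.86495×10^7 s.
Target angular speed ω₂ = √(μ/r₂³) = 3.64750×10^-8 rad/s.
Angle swept by the target during transfer: ω₂·t = 1.4097 rad = 80.77°.
The spacecraft traverses 180° on the transfer ellipse, so the target must lead by 180° − 80.77° = 99.2°.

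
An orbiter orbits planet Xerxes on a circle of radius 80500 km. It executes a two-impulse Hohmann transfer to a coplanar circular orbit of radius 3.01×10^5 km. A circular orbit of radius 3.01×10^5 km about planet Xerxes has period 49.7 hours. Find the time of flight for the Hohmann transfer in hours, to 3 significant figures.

From Kepler's third law T² = 4π²r³/μ at r = 3.01×10^5 km, T = 49.7 hours = 49.7 × 3600 s = 1.7892×10^5 s: μ = 4π²r³/T² = 3.36311×10^7 km³/s².
Semi-major axis of the transfer orbit: a_t = (80500 + 3.010×10^5)/2 = 1.9075×10^5 km.
Transfer time t = π√(a_t³/μ) = π√((1.9075×10^5)³ / 3.36311×10^7) = 45130 s.
Converting: 45130 s ÷ 3600 s/hour = 12.5 hours.

t = 12.5 hours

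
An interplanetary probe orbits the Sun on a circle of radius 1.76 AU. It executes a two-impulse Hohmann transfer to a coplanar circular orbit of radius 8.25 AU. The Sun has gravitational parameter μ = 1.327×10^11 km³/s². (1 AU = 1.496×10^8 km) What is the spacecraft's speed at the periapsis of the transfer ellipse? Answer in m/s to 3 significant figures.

In km: r₁ = 1.76 × 1.496×10^8 = 2.63296×10^8 km; r₂ = 8.25 × 1.496×10^8 = 1.2342×10^9 km.
Transfer-ellipse semi-major axis a_t = (r₁ + r₂)/2 = (2.63296×10^8 + 1.2342×10^9)/2 = 7.48748×10^8 km.
The periapsis of the transfer ellipse is at r = 2.63296×10^8 km.
From the vis-viva equation, v = √[μ(2/r − 1/a_t)] = 28.82 km/s.

v = 28800 m/s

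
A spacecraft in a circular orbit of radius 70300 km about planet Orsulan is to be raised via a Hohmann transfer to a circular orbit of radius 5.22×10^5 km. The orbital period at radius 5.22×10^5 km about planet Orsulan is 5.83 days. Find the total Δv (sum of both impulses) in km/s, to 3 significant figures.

Δv = 9.15 km/s

From Kepler's third law T² = 4π²r³/μ at r = 5.22×10^5 km, T = 5.83 days = 5.83 × 86400 s = 5.03712×10^5 s: μ = 4π²r³/T² = 2.21313×10^7 km³/s².
The Hohmann ellipse has a_t = (r₁ + r₂)/2 = 2.9615×10^5 km.
At r₁ the circular-orbit speed is v₁ = √(μ/r₁) = 17.743 km/s.
Transfer-orbit speed at r₁ (v² = μ(2/r − 1/a)): v_p = √[μ(2/r₁ − 1/a_t)] = 23.556 km/s.
First burn Δv₁ = |v_p − v₁| = 5.813 km/s.
Circular speed at r₂: v₂ = √(μ/r₂) = 6.511 km/s.
Transfer-orbit speed at r₂: v_a = √[μ(2/r₂ − 1/a_t)] = 3.172 km/s.
Second burn Δv₂ = |v₂ − v_a| = 3.339 km/s.
Total Δv = Δv₁ + Δv₂ = 9.152 km/s.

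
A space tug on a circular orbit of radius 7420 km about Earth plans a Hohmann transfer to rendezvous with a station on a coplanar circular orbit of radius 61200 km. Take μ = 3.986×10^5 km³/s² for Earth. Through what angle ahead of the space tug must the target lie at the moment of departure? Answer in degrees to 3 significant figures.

φ = 104°

Semi-major axis of the transfer orbit: a_t = (7420 + 61200)/2 = 34310 km.
Transfer time t = π√(a_t³/μ) = 31623.7 s.
The target's mean motion on its circular orbit is ω₂ = √(μ/r₂³) = 4.17005×10^-5 rad/s.
Angle swept by the target during transfer: ω₂·t = 1.3187 rad = 75.56°.
Arrival is 180° from departure on the ellipse, so φ = 180° − 75.56° = 104°.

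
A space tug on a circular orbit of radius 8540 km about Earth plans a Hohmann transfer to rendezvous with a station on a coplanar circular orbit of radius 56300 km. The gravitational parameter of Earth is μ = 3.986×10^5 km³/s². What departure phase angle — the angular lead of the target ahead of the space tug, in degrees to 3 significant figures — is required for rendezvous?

Semi-major axis of the transfer orbit: a_t = (8540 + 56300)/2 = 32420 km.
Transfer time t = π√(a_t³/μ) = 29047 s.
The target's mean motion on its circular orbit is ω₂ = √(μ/r₂³) = 4.7261×10^-5 rad/s.
Angle swept by the target during transfer: ω₂·t = 1.3728 rad = 78.66°.
Arrival is 180° from departure on the ellipse, so φ = 180° − 78.66° = 101°.

φ = 101°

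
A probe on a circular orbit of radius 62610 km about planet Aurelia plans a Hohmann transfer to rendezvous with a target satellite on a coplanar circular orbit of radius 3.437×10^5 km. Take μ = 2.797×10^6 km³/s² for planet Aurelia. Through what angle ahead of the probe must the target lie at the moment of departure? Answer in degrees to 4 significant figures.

φ = 98.20°

The Hohmann ellipse has a_t = (r₁ + r₂)/2 = 2.03155×10^5 km.
Transfer time t = π√(a_t³/μ) = 1.7201×10^5 s.
The target's mean motion on its circular orbit is ω₂ = √(μ/r₂³) = 8.3000×10^-6 rad/s.
Angle swept by the target during transfer: ω₂·t = 1.4277 rad = 81.80°.
Arrival is 180° from departure on the ellipse, so φ = 180° − 81.80° = 98.20°.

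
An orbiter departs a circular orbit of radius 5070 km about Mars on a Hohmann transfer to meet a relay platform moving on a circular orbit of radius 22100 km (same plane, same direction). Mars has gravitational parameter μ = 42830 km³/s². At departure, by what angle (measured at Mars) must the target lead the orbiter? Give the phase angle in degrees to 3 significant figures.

Transfer-ellipse semi-major axis a_t = (r₁ + r₂)/2 = (5070 + 22100)/2 = 13585 km.
The half-period of the transfer ellipse is t = π√(a_t³/μ) = 24036.2 s.
Target angular speed ω₂ = √(μ/r₂³) = 6.29920×10^-5 rad/s.
Angle swept by the target during transfer: ω₂·t = 1.51409 rad = 86.751°.
The orbiter traverses 180° on the transfer ellipse, so the target must lead by 180° − 86.751° = 93.2°.

φ = 93.2°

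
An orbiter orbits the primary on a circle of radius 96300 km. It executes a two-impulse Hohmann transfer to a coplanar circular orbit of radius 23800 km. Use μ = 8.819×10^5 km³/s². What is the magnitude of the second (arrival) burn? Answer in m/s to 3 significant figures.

Δv₂ = 1620 m/s

The Hohmann ellipse has a_t = (r₁ + r₂)/2 = 60050 km.
Circular speed at r = 23800 km: v_c = √(μ/r) = 6.0873 km/s.
Transfer-orbit speed at the same r (vis-viva, a = a_t): v_t = √[μ(2/r − 1/a_t)] = 7.7086 km/s.
Δv₂ = |v_t − v_c| = |7.7086 − 6.0873| = 1.621 km/s.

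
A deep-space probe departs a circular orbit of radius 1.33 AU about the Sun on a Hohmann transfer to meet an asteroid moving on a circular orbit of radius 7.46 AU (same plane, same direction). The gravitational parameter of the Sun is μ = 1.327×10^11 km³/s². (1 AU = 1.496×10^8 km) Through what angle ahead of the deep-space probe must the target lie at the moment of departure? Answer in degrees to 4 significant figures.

In km: r₁ = 1.33 × 1.496×10^8 = 1.98968×10^8 km; r₂ = 7.46 × 1.496×10^8 = 1.116016×10^9 km.
Transfer-ellipse semi-major axis a_t = (r₁ + r₂)/2 = (1.98968×10^8 + 1.116016×10^9)/2 = 6.57492×10^8 km.
The half-period of the transfer ellipse is t = π√(a_t³/μ) = 1.453952×10^8 s.
The target's mean motion on its circular orbit is ω₂ = √(μ/r₂³) = 9.770793×10^-9 rad/s.
Angle swept by the target during transfer: ω₂·t = 1.42063 rad = 81.40°.
Arrival is 180° from departure on the ellipse, so φ = 180° − 81.40° = 98.60°.

φ = 98.60°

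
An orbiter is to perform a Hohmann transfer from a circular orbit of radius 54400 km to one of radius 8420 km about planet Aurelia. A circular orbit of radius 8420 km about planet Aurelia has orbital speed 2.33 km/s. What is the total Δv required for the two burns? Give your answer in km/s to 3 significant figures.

From the circular-orbit relation v² = μ/r at r = 8420 km: μ = v²r = (2.33)² × 8420 = 45711.3 km³/s².
The Hohmann ellipse has a_t = (r₁ + r₂)/2 = 31410 km.
Circular speed at r₁: v₁ = √(μ/r₁) = √(45711.3/54400) = 0.9167 km/s.
Transfer-orbit speed at r₁ (vis-viva equation): v_a = √[μ(2/r₁ − 1/a_t)] = 0.4746 km/s.
First burn Δv₁ = |v_a − v₁| = 0.4421 km/s.
At r₂, v₂ = √(μ/r₂) = 2.3300 km/s.
Transfer-orbit speed at r₂: v_p = √[μ(2/r₂ − 1/a_t)] = 3.0663 km/s.
Second burn Δv₂ = |v₂ − v_p| = 0.7363 km/s.
Δv = Δv₁ + Δv₂ = 0.4421 + 0.7363 = 1.178 km/s.

Δv = 1.18 km/s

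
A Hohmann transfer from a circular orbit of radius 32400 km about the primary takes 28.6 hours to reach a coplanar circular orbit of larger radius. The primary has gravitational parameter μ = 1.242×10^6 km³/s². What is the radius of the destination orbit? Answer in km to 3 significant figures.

Transfer time t = 28.6 hours = 1.0296×10^5 s, and t = π√(a_t³/μ).
So a_t = (μ t²/π²)^(1/3) = (1.242×10^6 × (1.0296×10^5)² / π²)^(1/3) = 1.1008×10^5 km.
Since a_t = (r₁ + r₂)/2, r₂ = 2a_t − r₁ = 2×1.1008×10^5 − 32400 = 1.8776×10^5 km.

r₂ = 1.88×10^5 km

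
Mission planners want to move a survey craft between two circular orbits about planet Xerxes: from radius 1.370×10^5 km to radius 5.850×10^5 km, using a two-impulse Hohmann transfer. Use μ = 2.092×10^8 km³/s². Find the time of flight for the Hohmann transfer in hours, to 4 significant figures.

t = 13.09 hours

Semi-major axis of the transfer orbit: a_t = (1.370×10^5 + 5.850×10^5)/2 = 3.610×10^5 km.
Half the transfer-orbit period gives t = π√(a_t³/μ) = 47110 s.
Converting: 47110 s ÷ 3600 s/hour = 13.09 hours.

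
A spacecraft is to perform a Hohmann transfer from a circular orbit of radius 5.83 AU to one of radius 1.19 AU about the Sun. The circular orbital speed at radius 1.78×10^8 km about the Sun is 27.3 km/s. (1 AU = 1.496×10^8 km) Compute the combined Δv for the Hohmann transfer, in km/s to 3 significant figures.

From the circular-orbit relation v² = μ/r at r = 1.78×10^8 km: μ = v²r = (27.3)² × 1.78×10^8 = 1.32662×10^11 km³/s².
In km: r₁ = 5.83 × 1.496×10^8 = 8.72168×10^8 km; r₂ = 1.19 × 1.496×10^8 = 1.78024×10^8 km.
Semi-major axis of the transfer orbit: a_t = (8.72168×10^8 + 1.78024×10^8)/2 = 5.25096×10^8 km.
Circular speed at r₁: v₁ = √(μ/r₁) = √(1.32662×10^11/8.72168×10^8) = 12.3331 km/s.
On the transfer ellipse at r₁, vis-viva equation gives v_a = √[μ(2/r₁ − 1/a_t)] = 7.18113 km/s.
First burn Δv₁ = |v_a − v₁| = 5.1520 km/s.
Circular speed at r₂: v₂ = √(μ/r₂) = 27.2982 km/s.
Transfer-orbit speed at r₂: v_p = √[μ(2/r₂ − 1/a_t)] = 35.1815 km/s.
Second burn Δv₂ = |v₂ − v_p| = 7.8833 km/s.
Δv = Δv₁ + Δv₂ = 5.1520 + 7.8833 = 13.04 km/s.

Δv = 13.0 km/s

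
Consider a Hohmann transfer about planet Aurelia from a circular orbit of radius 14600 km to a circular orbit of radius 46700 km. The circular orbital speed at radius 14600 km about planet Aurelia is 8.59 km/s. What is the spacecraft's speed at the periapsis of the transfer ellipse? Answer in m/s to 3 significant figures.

From the circular-orbit relation v² = μ/r at r = 14600 km: μ = v²r = (8.59)² × 14600 = 1.07731×10^6 km³/s².
The Hohmann ellipse has a_t = (r₁ + r₂)/2 = 30650 km.
The periapsis of the transfer ellipse is at r = 14600 km.
From the vis-viva equation, v = √[μ(2/r − 1/a_t)] = 10.60 km/s.

v = 10600 m/s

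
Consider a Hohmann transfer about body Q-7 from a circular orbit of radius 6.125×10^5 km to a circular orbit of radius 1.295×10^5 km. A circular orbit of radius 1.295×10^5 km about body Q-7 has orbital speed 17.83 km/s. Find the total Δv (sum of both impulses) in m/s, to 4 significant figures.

Δv = 8434 m/s

From the circular-orbit relation v² = μ/r at r = 1.295×10^5 km: μ = v²r = (17.83)² × 1.295×10^5 = 4.11692×10^7 km³/s².
Semi-major axis of the transfer orbit: a_t = (6.125×10^5 + 1.295×10^5)/2 = 3.710×10^5 km.
At r₁ the circular-orbit speed is v₁ = √(μ/r₁) = 8.19848 km/s.
Transfer-orbit speed at r₁ (v² = μ(2/r − 1/a)): v_a = √[μ(2/r₁ − 1/a_t)] = 4.84374 km/s.
First burn Δv₁ = |v_a − v₁| = 3.3547 km/s.
At r₂, v₂ = √(μ/r₂) = 17.8300 km/s.
Transfer-orbit speed at r₂: v_p = √[μ(2/r₂ − 1/a_t)] = 22.9096 km/s.
Second burn Δv₂ = |v₂ − v_p| = 5.0796 km/s.
Δv = Δv₁ + Δv₂ = 3.3547 + 5.0796 = 8.434 km/s.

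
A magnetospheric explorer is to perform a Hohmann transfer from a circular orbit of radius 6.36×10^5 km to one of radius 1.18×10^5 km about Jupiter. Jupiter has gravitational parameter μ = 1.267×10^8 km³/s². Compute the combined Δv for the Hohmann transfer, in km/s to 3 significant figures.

Δv = 16.0 km/s

Transfer-ellipse semi-major axis a_t = (r₁ + r₂)/2 = (6.360×10^5 + 1.180×10^5)/2 = 3.770×10^5 km.
Circular speed at r₁: v₁ = √(μ/r₁) = √(1.267×10^8/6.360×10^5) = 14.114 km/s.
On the transfer ellipse at r₁, vis-viva equation gives v_a = √[μ(2/r₁ − 1/a_t)] = 7.8964 km/s.
First burn Δv₁ = |v_a − v₁| = 6.218 km/s.
At r₂, v₂ = √(μ/r₂) = 32.76780 km/s.
Transfer-orbit speed at r₂: v_p = √[μ(2/r₂ − 1/a_t)] = 42.56035 km/s.
Second burn Δv₂ = |v₂ − v_p| = 9.793 km/s.
Δv = Δv₁ + Δv₂ = 6.218 + 9.793 = 16.01 km/s.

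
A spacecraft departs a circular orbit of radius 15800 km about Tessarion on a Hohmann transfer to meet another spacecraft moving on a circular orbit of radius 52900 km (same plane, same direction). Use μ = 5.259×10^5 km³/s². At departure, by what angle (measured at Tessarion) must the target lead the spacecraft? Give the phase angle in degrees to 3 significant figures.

φ = 85.8°

The Hohmann ellipse has a_t = (r₁ + r₂)/2 = 34350 km.
Transfer time t = π√(a_t³/μ) = 27580 s.
Target angular speed ω₂ = √(μ/r₂³) = 5.960×10^-5 rad/s.
Angle swept by the target during transfer: ω₂·t = 1.6438 rad = 94.18°.
The spacecraft traverses 180° on the transfer ellipse, so the target must lead by 180° − 94.18° = 85.8°.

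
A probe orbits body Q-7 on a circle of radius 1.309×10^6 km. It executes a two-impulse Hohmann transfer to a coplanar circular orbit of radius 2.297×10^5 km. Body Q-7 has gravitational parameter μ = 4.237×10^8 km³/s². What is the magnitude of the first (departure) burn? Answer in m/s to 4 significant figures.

Δv₁ = 8161 m/s

The Hohmann ellipse has a_t = (r₁ + r₂)/2 = 7.6935×10^5 km.
On the circular orbit at r = 1.309×10^6 km, v_c = √(μ/r) = 17.9912 km/s.
Transfer-orbit speed at the same r (vis-viva, a = a_t): v_t = √[μ(2/r − 1/a_t)] = 9.83055 km/s.
Δv₁ = |v_t − v_c| = |9.83055 − 17.9912| = 8.161 km/s.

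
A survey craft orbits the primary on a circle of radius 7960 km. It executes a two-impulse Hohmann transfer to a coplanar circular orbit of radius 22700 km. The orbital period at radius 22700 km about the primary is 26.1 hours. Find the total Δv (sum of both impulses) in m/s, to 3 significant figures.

Δv = 980 m/s

From Kepler's third law T² = 4π²r³/μ at r = 22700 km, T = 26.1 hours = 26.1 × 3600 s = 93960 s: μ = 4π²r³/T² = 52306.0 km³/s².
The Hohmann ellipse has a_t = (r₁ + r₂)/2 = 15330 km.
Circular speed at r₁: v₁ = √(μ/r₁) = √(52306.0/7960) = 2.563416 km/s.
Transfer-orbit speed at r₁ (v² = μ(2/r − 1/a)): v_p = √[μ(2/r₁ − 1/a_t)] = 3.119327 km/s.
First burn Δv₁ = |v_p − v₁| = 0.555911 km/s.
Circular speed at r₂: v₂ = √(μ/r₂) = 1.5179684 km/s.
Transfer-orbit speed at r₂: v_a = √[μ(2/r₂ − 1/a_t)] = 1.0938258 km/s.
Second burn Δv₂ = |v₂ − v_a| = 0.424143 km/s.
Total Δv = Δv₁ + Δv₂ = 0.9801 km/s.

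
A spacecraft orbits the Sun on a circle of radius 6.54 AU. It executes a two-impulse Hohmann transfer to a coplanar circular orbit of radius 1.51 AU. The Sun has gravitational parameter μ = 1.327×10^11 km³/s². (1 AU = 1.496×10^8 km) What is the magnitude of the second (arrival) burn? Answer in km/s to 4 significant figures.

In km: r₁ = 6.54 × 1.496×10^8 = 9.78384×10^8 km; r₂ = 1.51 × 1.496×10^8 = 2.25896×10^8 km.
The Hohmann ellipse has a_t = (r₁ + r₂)/2 = 6.0214×10^8 km.
Circular speed at r = 2.25896×10^8 km: v_c = √(μ/r) = 24.237 km/s.
Vis-viva on the transfer ellipse at r = 2.25896×10^8 km gives v_t = √[μ(2/r − 1/a_t)] = 30.895 km/s.
Δv₂ = |v_t − v_c| = |30.895 − 24.237| = 6.658 km/s.

Δv₂ = 6.658 km/s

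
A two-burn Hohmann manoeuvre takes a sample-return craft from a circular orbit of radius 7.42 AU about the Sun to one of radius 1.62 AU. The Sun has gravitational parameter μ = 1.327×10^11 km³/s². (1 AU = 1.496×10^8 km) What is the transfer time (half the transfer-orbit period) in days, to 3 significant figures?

In km: r₁ = 7.42 × 1.496×10^8 = 1.110032×10^9 km; r₂ = 1.62 × 1.496×10^8 = 2.42352×10^8 km.
Transfer-ellipse semi-major axis a_t = (r₁ + r₂)/2 = (1.110032×10^9 + 2.42352×10^8)/2 = 6.76192×10^8 km.
Half the transfer-orbit period gives t = π√(a_t³/μ) = 1.5164×10^8 s.
Converting: 1.5164×10^8 s ÷ 86400 s/day = 1760 days.

t = 1760 days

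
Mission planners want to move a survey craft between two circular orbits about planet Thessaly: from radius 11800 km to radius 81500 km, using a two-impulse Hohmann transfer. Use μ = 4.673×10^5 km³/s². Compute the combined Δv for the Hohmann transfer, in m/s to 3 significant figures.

The Hohmann ellipse has a_t = (r₁ + r₂)/2 = 46650 km.
At r₁ the circular-orbit speed is v₁ = √(μ/r₁) = 6.293 km/s.
Transfer-orbit speed at r₁ (vis-viva equation): v_p = √[μ(2/r₁ − 1/a_t)] = 8.318 km/s.
First burn Δv₁ = |v_p − v₁| = 2.025 km/s.
At r₂, v₂ = √(μ/r₂) = 2.3945 km/s.
Transfer-orbit speed at r₂: v_a = √[μ(2/r₂ − 1/a_t)] = 1.2043 km/s.
Second burn Δv₂ = |v₂ − v_a| = 1.190 km/s.
Δv = Δv₁ + Δv₂ = 2.025 + 1.190 = 3.215 km/s.

Δv = 3220 m/s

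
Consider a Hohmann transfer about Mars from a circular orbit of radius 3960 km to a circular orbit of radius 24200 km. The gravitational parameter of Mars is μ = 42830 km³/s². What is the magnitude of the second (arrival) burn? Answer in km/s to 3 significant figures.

Δv₂ = 0.625 km/s

Semi-major axis of the transfer orbit: a_t = (3960 + 24200)/2 = 14080 km.
On the circular orbit at r = 24200 km, v_c = √(μ/r) = 1.33035 km/s.
Transfer-orbit speed at the same r (vis-viva, a = a_t): v_t = √[μ(2/r − 1/a_t)] = 0.705525 km/s.
Δv₂ = |v_t − v_c| = |0.705525 − 1.33035| = 0.6248 km/s.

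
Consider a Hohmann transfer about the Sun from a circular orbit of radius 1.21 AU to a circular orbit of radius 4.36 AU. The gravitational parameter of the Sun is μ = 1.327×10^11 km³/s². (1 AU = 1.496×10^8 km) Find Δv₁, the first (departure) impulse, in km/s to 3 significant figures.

Δv₁ = 6.80 km/s

In km: r₁ = 1.21 × 1.496×10^8 = 1.81016×10^8 km; r₂ = 4.36 × 1.496×10^8 = 6.52256×10^8 km.
The Hohmann ellipse has a_t = (r₁ + r₂)/2 = 4.16636×10^8 km.
On the circular orbit at r = 1.81016×10^8 km, v_c = √(μ/r) = 27.0755 km/s.
Transfer-orbit speed at the same r (vis-viva, a = a_t): v_t = √[μ(2/r − 1/a_t)] = 33.8772 km/s.
Δv₁ = |v_t − v_c| = |33.8772 − 27.0755| = 6.802 km/s.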